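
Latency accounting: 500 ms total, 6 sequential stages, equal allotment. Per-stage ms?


Formula: per_stage = total_budget / stages
per_stage = 500 / 6
per_stage = 83.33 ms

83.33 ms


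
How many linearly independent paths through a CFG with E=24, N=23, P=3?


Formula: V(G) = E - N + 2P
V(G) = 24 - 23 + 2*3
V(G) = 1 + 6
V(G) = 7

7


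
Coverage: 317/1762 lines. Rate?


Coverage = covered / total * 100
Coverage = 317 / 1762 * 100
Coverage = 17.99%

17.99%


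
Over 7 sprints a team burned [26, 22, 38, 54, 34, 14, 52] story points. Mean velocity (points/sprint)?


Formula: Avg velocity = Total points / Number of sprints
Points: [26, 22, 38, 54, 34, 14, 52]
Sum = 26 + 22 + 38 + 54 + 34 + 14 + 52 = 240
Avg velocity = 240 / 7 = 34.29 points/sprint

34.29 points/sprint


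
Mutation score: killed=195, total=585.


Mutation score = killed / total * 100
Mutation score = 195 / 585 * 100
Mutation score = 33.33%

33.33%


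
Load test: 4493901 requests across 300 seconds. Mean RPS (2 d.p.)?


Formula: throughput = requests / seconds
throughput = 4493901 / 300
throughput = 14979.67 requests/second

14979.67 requests/second


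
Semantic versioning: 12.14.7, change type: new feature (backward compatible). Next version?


Current: 12.14.7
Change category: 'new feature (backward compatible)' → minor bump
SemVer rule: minor bump → increment MINOR, reset PATCH to 0 (MAJOR unchanged)
New: 12.15.0

12.15.0


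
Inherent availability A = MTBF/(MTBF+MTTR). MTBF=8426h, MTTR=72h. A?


Availability = MTBF / (MTBF + MTTR)
Availability = 8426 / (8426 + 72)
Availability = 8426 / 8498
Availability = 99.1527%

99.1527%


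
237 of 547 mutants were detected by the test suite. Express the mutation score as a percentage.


Mutation score = killed / total * 100
Mutation score = 237 / 547 * 100
Mutation score = 43.33%

43.33%


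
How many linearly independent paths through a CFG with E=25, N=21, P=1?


Formula: V(G) = E - N + 2P
V(G) = 25 - 21 + 2*1
V(G) = 4 + 2
V(G) = 6

6


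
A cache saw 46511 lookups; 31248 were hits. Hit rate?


Formula: hit rate = hits / (hits + misses) * 100
hit rate = 31248 / (31248 + 15263) * 100
hit rate = 31248 / 46511 * 100
hit rate = 67.18%

67.18%


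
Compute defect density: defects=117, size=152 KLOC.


Defect density = defects / KLOC
Defect density = 117 / 152
Defect density = 0.77 defects/KLOC

0.77 defects/KLOC


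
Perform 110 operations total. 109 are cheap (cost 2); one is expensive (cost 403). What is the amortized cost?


Formula: Amortized cost = Total cost / Operations
Total cost = (109 * 2) + (1 * 403)
Total cost = 218 + 403 = 621
Amortized = 621 / 110 = 5.6455

5.6455


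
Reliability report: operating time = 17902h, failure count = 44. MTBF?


Formula: MTBF = Total operating time / Number of failures
MTBF = 17902 / 44
MTBF = 406.86 hours

406.86 hours


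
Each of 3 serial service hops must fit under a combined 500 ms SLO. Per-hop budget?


Formula: per_stage = total_budget / stages
per_stage = 500 / 3
per_stage = 166.67 ms

166.67 ms


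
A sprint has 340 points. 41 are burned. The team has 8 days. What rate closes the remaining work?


Formula: Required rate = Remaining points / Days left
Remaining = 340 - 41 = 299 points
Required rate = 299 / 8 = 37.38 points/day

37.38 points/day


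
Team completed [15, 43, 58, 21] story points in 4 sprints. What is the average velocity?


Formula: Avg velocity = Total points / Number of sprints
Points: [15, 43, 58, 21]
Sum = 15 + 43 + 58 + 21 = 137
Avg velocity = 137 / 4 = 34.25 points/sprint

34.25 points/sprint


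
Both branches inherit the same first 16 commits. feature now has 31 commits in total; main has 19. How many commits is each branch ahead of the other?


Common ancestor: commit #16
feature commits after divergence: 31 - 16 = 15
main commits after divergence: 19 - 16 = 3
feature is 15 commits ahead of main
main is 3 commits ahead of feature

feature ahead: 15, main ahead: 3


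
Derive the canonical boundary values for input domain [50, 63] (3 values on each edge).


Range: [50, 63]
Boundaries: just below min, min, min+1, max-1, max, just above max
Values: [49, 50, 51, 62, 63, 64]

[49, 50, 51, 62, 63, 64]


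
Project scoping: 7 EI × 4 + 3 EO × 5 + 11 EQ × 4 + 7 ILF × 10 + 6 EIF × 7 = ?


UFP = EI*4 + EO*5 + EQ*4 + ILF*10 + EIF*7
UFP = 7*4 + 3*5 + 11*4 + 7*10 + 6*7
UFP = 28 + 15 + 44 + 70 + 42
UFP = 199

199


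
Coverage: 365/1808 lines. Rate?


Coverage = covered / total * 100
Coverage = 365 / 1808 * 100
Coverage = 20.19%

20.19%


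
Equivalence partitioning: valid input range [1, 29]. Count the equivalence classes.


Valid range: [1, 29]
Class 1: x < 1 — invalid
Class 2: 1 ≤ x ≤ 29 — valid
Class 3: x > 29 — invalid
Total equivalence classes: 3

3 equivalence classes


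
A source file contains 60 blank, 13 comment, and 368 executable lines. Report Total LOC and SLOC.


Total LOC = blank + comment + code
Total LOC = 60 + 13 + 368 = 441
SLOC (source only) = code = 368

Total LOC: 441, SLOC: 368


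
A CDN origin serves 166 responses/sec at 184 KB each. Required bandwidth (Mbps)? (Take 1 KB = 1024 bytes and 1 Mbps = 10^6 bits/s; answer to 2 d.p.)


Formula: Mbps = payload_bytes * RPS * 8 / 1e6
Payload per request = 184 KB = 184 * 1024 = 188416 bytes
Total bytes/sec = 188416 * 166 = 31277056
Total bits/sec = 31277056 * 8 = 250216448
Mbps = 250216448 / 1e6 = 250.22

250.22 Mbps


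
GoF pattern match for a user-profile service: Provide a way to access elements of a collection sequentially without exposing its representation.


This matches the Iterator pattern

Iterator


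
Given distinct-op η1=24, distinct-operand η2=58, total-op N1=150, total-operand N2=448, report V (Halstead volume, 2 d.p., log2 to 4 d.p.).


Formula: V = N * log2(η), where N = N1 + N2 and η = η1 + η2
η = 24 + 58 = 82
N = 150 + 448 = 598
log2(82) ≈ 6.3576
V = 598 * 6.3576 = 3801.84

3801.84


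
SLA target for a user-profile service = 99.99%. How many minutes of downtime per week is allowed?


Formula: allowed downtime = period * (100 - SLA) / 100
Period (week) = 10080 minutes
Unavailability fraction = (100 - 99.99) / 100
Allowed downtime = 10080 * (100 - 99.99) / 100
Allowed downtime = 1.008 minutes

1.008 minutes


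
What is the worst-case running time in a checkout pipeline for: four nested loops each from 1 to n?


Reasoning: four levels of nesting
Complexity: O(n^4)

O(n^4)


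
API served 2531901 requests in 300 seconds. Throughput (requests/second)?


Formula: throughput = requests / seconds
throughput = 2531901 / 300
throughput = 8439.67 requests/second

8439.67 requests/second


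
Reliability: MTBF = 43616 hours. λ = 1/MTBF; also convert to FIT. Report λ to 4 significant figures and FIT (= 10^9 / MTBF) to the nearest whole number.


Formula: λ = 1 / MTBF; FIT = λ × 1e9 = 1e9 / MTBF
λ = 1 / 43616 ≈ 2.293e-05 failures/hour
FIT = 1e9 / 43616 ≈ 22927 failures per 1e9 hours (nearest whole number)

λ = 2.293e-05 /h, FIT = 22927


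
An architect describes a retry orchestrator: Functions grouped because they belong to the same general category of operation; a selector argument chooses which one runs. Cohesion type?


Reasoning: Grouped by category of activity, not by data or sequence
Type: Logical cohesion

Logical cohesion


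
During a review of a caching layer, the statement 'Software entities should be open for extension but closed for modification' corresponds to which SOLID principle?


This describes the Open/Closed Principle (OCP)

Open/Closed Principle (OCP)


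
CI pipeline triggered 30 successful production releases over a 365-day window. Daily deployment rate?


Formula: deployments per day = releases / days
= 30 / 365
= 0.082 deploys/day
(equivalently, 0.58 deploys/week)

0.082 deploys/day


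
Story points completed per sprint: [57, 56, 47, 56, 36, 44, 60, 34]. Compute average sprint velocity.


Formula: Avg velocity = Total points / Number of sprints
Points: [57, 56, 47, 56, 36, 44, 60, 34]
Sum = 57 + 56 + 47 + 56 + 36 + 44 + 60 + 34 = 390
Avg velocity = 390 / 8 = 48.75 points/sprint

48.75 points/sprint


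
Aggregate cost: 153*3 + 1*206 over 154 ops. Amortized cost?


Formula: Amortized cost = Total cost / Operations
Total cost = (153 * 3) + (1 * 206)
Total cost = 459 + 206 = 665
Amortized = 665 / 154 = 4.3182

4.3182


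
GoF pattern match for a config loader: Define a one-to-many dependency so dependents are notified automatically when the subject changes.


This matches the Observer pattern

Observer


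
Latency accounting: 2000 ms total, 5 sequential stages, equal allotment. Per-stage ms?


Formula: per_stage = total_budget / stages
per_stage = 2000 / 5
per_stage = 400.0 ms

400.0 ms


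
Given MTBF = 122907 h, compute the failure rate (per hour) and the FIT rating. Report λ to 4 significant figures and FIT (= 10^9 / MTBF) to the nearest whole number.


Formula: λ = 1 / MTBF; FIT = λ × 1e9 = 1e9 / MTBF
λ = 1 / 122907 ≈ 8.136e-06 failures/hour
FIT = 1e9 / 122907 ≈ 8136 failures per 1e9 hours (nearest whole number)

λ = 8.136e-06 /h, FIT = 8136


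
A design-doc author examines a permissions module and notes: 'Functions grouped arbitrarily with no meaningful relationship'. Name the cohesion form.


Reasoning: Worst: random grouping
Type: Coincidental cohesion

Coincidental cohesion


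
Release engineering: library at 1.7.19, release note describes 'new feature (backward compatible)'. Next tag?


Current: 1.7.19
Change category: 'new feature (backward compatible)' → minor bump
SemVer rule: minor bump → increment MINOR, reset PATCH to 0 (MAJOR unchanged)
New: 1.8.0

1.8.0


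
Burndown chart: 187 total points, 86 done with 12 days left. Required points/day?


Formula: Required rate = Remaining points / Days left
Remaining = 187 - 86 = 101 points
Required rate = 101 / 12 = 8.42 points/day

8.42 points/day


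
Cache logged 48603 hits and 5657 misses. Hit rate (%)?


Formula: hit rate = hits / (hits + misses) * 100
hit rate = 48603 / (48603 + 5657) * 100
hit rate = 48603 / 54260 * 100
hit rate = 89.57%

89.57%


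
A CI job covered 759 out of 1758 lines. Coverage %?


Coverage = covered / total * 100
Coverage = 759 / 1758 * 100
Coverage = 43.17%

43.17%


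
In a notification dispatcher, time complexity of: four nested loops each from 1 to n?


Reasoning: four levels of nesting
Complexity: O(n^4)

O(n^4)


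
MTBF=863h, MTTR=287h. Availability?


Availability = MTBF / (MTBF + MTTR)
Availability = 863 / (863 + 287)
Availability = 863 / 1150
Availability = 75.0435%

75.0435%


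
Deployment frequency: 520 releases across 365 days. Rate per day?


Formula: deployments per day = releases / days
= 520 / 365
= 1.425 deploys/day
(equivalently, 9.97 deploys/week)

1.425 deploys/day


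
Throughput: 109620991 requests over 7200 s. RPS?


Formula: throughput = requests / seconds
throughput = 109620991 / 7200
throughput = 15225.14 requests/second

15225.14 requests/second


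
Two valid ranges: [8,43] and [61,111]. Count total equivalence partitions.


Valid ranges: [8,43] and [61,111]
Class 1: x < 8 — invalid
Class 2: 8 ≤ x ≤ 43 — valid
Class 3: 43 < x < 61 — invalid (gap between ranges)
Class 4: 61 ≤ x ≤ 111 — valid
Class 5: x > 111 — invalid
Total equivalence classes: 5

5 equivalence classes


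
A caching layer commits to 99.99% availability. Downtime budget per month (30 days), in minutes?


Formula: allowed downtime = period * (100 - SLA) / 100
Period (month (30 days)) = 43200 minutes
Unavailability fraction = (100 - 99.99) / 100
Allowed downtime = 43200 * (100 - 99.99) / 100
Allowed downtime = 4.32 minutes

4.32 minutes


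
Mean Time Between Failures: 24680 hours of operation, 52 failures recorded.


Formula: MTBF = Total operating time / Number of failures
MTBF = 24680 / 52
MTBF = 474.62 hours

474.62 hours


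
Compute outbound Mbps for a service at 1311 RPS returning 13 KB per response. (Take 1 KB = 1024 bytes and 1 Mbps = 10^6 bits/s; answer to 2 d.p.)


Formula: Mbps = payload_bytes * RPS * 8 / 1e6
Payload per request = 13 KB = 13 * 1024 = 13312 bytes
Total bytes/sec = 13312 * 1311 = 17452032
Total bits/sec = 17452032 * 8 = 139616256
Mbps = 139616256 / 1e6 = 139.62

139.62 Mbps


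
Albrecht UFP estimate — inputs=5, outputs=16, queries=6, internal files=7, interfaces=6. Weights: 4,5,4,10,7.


UFP = EI*4 + EO*5 + EQ*4 + ILF*10 + EIF*7
UFP = 5*4 + 16*5 + 6*4 + 7*10 + 6*7
UFP = 20 + 80 + 24 + 70 + 42
UFP = 236

236


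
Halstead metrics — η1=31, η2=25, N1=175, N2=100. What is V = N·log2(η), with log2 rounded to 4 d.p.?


Formula: V = N * log2(η), where N = N1 + N2 and η = η1 + η2
η = 31 + 25 = 56
N = 175 + 100 = 275
log2(56) ≈ 5.8074
V = 275 * 5.8074 = 1597.04

1597.04


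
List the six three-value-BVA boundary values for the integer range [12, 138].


Range: [12, 138]
Boundaries: just below min, min, min+1, max-1, max, just above max
Values: [11, 12, 13, 137, 138, 139]

[11, 12, 13, 137, 138, 139]


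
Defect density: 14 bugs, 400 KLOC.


Defect density = defects / KLOC
Defect density = 14 / 400
Defect density = 0.035 defects/KLOC

0.035 defects/KLOC


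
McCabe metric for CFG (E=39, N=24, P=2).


Formula: V(G) = E - N + 2P
V(G) = 39 - 24 + 2*2
V(G) = 15 + 4
V(G) = 19

19


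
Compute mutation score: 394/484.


Mutation score = killed / total * 100
Mutation score = 394 / 484 * 100
Mutation score = 81.4%

81.4%


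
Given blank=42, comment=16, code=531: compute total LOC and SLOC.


Total LOC = blank + comment + code
Total LOC = 42 + 16 + 531 = 589
SLOC (source only) = code = 531

Total LOC: 589, SLOC: 531


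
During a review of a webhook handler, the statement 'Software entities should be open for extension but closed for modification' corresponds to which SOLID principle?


This describes the Open/Closed Principle (OCP)

Open/Closed Principle (OCP)


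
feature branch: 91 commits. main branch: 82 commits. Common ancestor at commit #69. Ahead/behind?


Common ancestor: commit #69
feature commits after divergence: 91 - 69 = 22
main commits after divergence: 82 - 69 = 13
feature is 22 commits ahead of main
main is 13 commits ahead of feature

feature ahead: 22, main ahead: 13


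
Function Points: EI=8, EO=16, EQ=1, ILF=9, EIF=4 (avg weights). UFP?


UFP = EI*4 + EO*5 + EQ*4 + ILF*10 + EIF*7
UFP = 8*4 + 16*5 + 1*4 + 9*10 + 4*7
UFP = 32 + 80 + 4 + 90 + 28
UFP = 234

234


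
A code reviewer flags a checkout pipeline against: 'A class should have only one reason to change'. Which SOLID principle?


This describes the Single Responsibility Principle (SRP)

Single Responsibility Principle (SRP)


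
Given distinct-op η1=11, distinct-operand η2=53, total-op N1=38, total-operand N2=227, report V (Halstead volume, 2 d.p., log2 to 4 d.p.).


Formula: V = N * log2(η), where N = N1 + N2 and η = η1 + η2
η = 11 + 53 = 64
N = 38 + 227 = 265
log2(64) ≈ 6.0000
V = 265 * 6.0000 = 1590.00

1590.00


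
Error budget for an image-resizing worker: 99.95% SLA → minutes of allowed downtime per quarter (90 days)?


Formula: allowed downtime = period * (100 - SLA) / 100
Period (quarter (90 days)) = 129600 minutes
Unavailability fraction = (100 - 99.95) / 100
Allowed downtime = 129600 * (100 - 99.95) / 100
Allowed downtime = 64.8 minutes

64.8 minutes


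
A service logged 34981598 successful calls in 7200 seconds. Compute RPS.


Formula: throughput = requests / seconds
throughput = 34981598 / 7200
throughput = 4858.56 requests/second

4858.56 requests/second


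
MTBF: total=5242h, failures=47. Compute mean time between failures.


Formula: MTBF = Total operating time / Number of failures
MTBF = 5242 / 47
MTBF = 111.53 hours

111.53 hours


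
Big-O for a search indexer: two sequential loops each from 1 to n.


Reasoning: sequential dominates: O(n) + O(n) = O(n)
Complexity: O(n)

O(n)


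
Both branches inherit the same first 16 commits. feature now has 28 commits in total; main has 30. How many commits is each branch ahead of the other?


Common ancestor: commit #16
feature commits after divergence: 28 - 16 = 12
main commits after divergence: 30 - 16 = 14
feature is 12 commits ahead of main
main is 14 commits ahead of feature

feature ahead: 12, main ahead: 14


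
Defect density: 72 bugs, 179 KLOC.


Defect density = defects / KLOC
Defect density = 72 / 179
Defect density = 0.402 defects/KLOC

0.402 defects/KLOC


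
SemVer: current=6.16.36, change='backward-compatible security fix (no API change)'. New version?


Current: 6.16.36
Change category: 'backward-compatible security fix (no API change)' → patch bump
SemVer rule: patch bump → increment PATCH (MAJOR and MINOR unchanged)
New: 6.16.37

6.16.37


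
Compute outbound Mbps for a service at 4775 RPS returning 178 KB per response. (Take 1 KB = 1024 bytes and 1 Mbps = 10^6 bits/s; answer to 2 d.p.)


Formula: Mbps = payload_bytes * RPS * 8 / 1e6
Payload per request = 178 KB = 178 * 1024 = 182272 bytes
Total bytes/sec = 182272 * 4775 = 870348800
Total bits/sec = 870348800 * 8 = 6962790400
Mbps = 6962790400 / 1e6 = 6962.79

6962.79 Mbps


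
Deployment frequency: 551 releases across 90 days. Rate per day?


Formula: deployments per day = releases / days
= 551 / 90
= 6.122 deploys/day
(equivalently, 42.86 deploys/week)

6.122 deploys/day


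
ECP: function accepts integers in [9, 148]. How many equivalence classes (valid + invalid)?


Valid range: [9, 148]
Class 1: x < 9 — invalid
Class 2: 9 ≤ x ≤ 148 — valid
Class 3: x > 148 — invalid
Total equivalence classes: 3

3 equivalence classes


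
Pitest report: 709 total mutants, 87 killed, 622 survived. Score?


Mutation score = killed / total * 100
Mutation score = 87 / 709 * 100
Mutation score = 12.27%

12.27%


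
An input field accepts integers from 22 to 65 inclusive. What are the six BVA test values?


Range: [22, 65]
Boundaries: just below min, min, min+1, max-1, max, just above max
Values: [21, 22, 23, 64, 65, 66]

[21, 22, 23, 64, 65, 66]


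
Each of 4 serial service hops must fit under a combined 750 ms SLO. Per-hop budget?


Formula: per_stage = total_budget / stages
per_stage = 750 / 4
per_stage = 187.5 ms

187.5 ms


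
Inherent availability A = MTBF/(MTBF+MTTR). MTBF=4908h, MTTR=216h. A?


Availability = MTBF / (MTBF + MTTR)
Availability = 4908 / (4908 + 216)
Availability = 4908 / 5124
Availability = 95.7845%

95.7845%


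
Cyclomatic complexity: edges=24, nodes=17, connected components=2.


Formula: V(G) = E - N + 2P
V(G) = 24 - 17 + 2*2
V(G) = 7 + 4
V(G) = 11

11


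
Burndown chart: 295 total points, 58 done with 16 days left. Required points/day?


Formula: Required rate = Remaining points / Days left
Remaining = 295 - 58 = 237 points
Required rate = 237 / 16 = 14.81 points/day

14.81 points/day


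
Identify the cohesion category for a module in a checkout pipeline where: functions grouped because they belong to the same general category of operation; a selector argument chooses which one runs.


Reasoning: Grouped by category of activity, not by data or sequence
Type: Logical cohesion

Logical cohesion


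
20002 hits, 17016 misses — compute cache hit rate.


Formula: hit rate = hits / (hits + misses) * 100
hit rate = 20002 / (20002 + 17016) * 100
hit rate = 20002 / 37018 * 100
hit rate = 54.03%

54.03%


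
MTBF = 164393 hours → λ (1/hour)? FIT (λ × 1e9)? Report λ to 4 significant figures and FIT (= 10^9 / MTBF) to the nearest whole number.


Formula: λ = 1 / MTBF; FIT = λ × 1e9 = 1e9 / MTBF
λ = 1 / 164393 ≈ 6.083e-06 failures/hour
FIT = 1e9 / 164393 ≈ 6083 failures per 1e9 hours (nearest whole number)

λ = 6.083e-06 /h, FIT = 6083


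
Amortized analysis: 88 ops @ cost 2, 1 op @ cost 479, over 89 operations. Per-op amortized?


Formula: Amortized cost = Total cost / Operations
Total cost = (88 * 2) + (1 * 479)
Total cost = 176 + 479 = 655
Amortized = 655 / 89 = 7.3596

7.3596


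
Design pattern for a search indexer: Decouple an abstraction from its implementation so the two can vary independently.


This matches the Bridge pattern

Bridge


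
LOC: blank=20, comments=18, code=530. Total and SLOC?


Total LOC = blank + comment + code
Total LOC = 20 + 18 + 530 = 568
SLOC (source only) = code = 530

Total LOC: 568, SLOC: 530


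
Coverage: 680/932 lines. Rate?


Coverage = covered / total * 100
Coverage = 680 / 932 * 100
Coverage = 72.96%

72.96%


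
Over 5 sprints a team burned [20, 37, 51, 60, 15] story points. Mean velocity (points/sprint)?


Formula: Avg velocity = Total points / Number of sprints
Points: [20, 37, 51, 60, 15]
Sum = 20 + 37 + 51 + 60 + 15 = 183
Avg velocity = 183 / 5 = 36.6 points/sprint

36.6 points/sprint


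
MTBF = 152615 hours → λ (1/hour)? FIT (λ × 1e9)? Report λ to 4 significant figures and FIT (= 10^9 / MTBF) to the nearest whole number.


Formula: λ = 1 / MTBF; FIT = λ × 1e9 = 1e9 / MTBF
λ = 1 / 152615 ≈ 6.552e-06 failures/hour
FIT = 1e9 / 152615 ≈ 6552 failures per 1e9 hours (nearest whole number)

λ = 6.552e-06 /h, FIT = 6552


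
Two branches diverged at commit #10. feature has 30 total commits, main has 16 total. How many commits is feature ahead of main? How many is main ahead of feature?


Common ancestor: commit #10
feature commits after divergence: 30 - 10 = 20
main commits after divergence: 16 - 10 = 6
feature is 20 commits ahead of main
main is 6 commits ahead of feature

feature ahead: 20, main ahead: 6


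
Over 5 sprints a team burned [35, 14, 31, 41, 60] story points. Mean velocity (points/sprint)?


Formula: Avg velocity = Total points / Number of sprints
Points: [35, 14, 31, 41, 60]
Sum = 35 + 14 + 31 + 41 + 60 = 181
Avg velocity = 181 / 5 = 36.2 points/sprint

36.2 points/sprint


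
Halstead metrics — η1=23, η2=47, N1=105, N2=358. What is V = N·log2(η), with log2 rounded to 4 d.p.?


Formula: V = N * log2(η), where N = N1 + N2 and η = η1 + η2
η = 23 + 47 = 70
N = 105 + 358 = 463
log2(70) ≈ 6.1293
V = 463 * 6.1293 = 2837.87

2837.87


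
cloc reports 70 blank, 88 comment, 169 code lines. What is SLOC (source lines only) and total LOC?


Total LOC = blank + comment + code
Total LOC = 70 + 88 + 169 = 327
SLOC (source only) = code = 169

Total LOC: 327, SLOC: 169


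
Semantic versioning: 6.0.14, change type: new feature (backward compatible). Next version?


Current: 6.0.14
Change category: 'new feature (backward compatible)' → minor bump
SemVer rule: minor bump → increment MINOR, reset PATCH to 0 (MAJOR unchanged)
New: 6.1.0

6.1.0


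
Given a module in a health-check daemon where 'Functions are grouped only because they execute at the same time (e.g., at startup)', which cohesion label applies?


Reasoning: Related by timing only
Type: Temporal cohesion

Temporal cohesion


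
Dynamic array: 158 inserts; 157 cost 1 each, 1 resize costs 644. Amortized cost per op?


Formula: Amortized cost = Total cost / Operations
Total cost = (157 * 1) + (1 * 644)
Total cost = 157 + 644 = 801
Amortized = 801 / 158 = 5.0696

5.0696


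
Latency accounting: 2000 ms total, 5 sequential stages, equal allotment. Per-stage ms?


Formula: per_stage = total_budget / stages
per_stage = 2000 / 5
per_stage = 400.0 ms

400.0 ms


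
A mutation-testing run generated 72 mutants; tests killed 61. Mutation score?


Mutation score = killed / total * 100
Mutation score = 61 / 72 * 100
Mutation score = 84.72%

84.72%


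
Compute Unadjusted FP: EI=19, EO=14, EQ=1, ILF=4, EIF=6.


UFP = EI*4 + EO*5 + EQ*4 + ILF*10 + EIF*7
UFP = 19*4 + 14*5 + 1*4 + 4*10 + 6*7
UFP = 76 + 70 + 4 + 40 + 42
UFP = 232

232


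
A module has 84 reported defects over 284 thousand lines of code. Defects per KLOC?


Defect density = defects / KLOC
Defect density = 84 / 284
Defect density = 0.296 defects/KLOC

0.296 defects/KLOC


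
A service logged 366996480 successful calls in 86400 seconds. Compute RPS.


Formula: throughput = requests / seconds
throughput = 366996480 / 86400
throughput = 4247.64 requests/second

4247.64 requests/second


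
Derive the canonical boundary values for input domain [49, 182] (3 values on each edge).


Range: [49, 182]
Boundaries: just below min, min, min+1, max-1, max, just above max
Values: [48, 49, 50, 181, 182, 183]

[48, 49, 50, 181, 182, 183]


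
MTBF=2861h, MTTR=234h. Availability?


Availability = MTBF / (MTBF + MTTR)
Availability = 2861 / (2861 + 234)
Availability = 2861 / 3095
Availability = 92.4394%

92.4394%


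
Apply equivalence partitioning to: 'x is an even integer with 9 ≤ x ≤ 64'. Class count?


Constraint: even integers in [9, 64]
Class 1: x < 9 — out-of-range invalid
Class 2: x in [9,64] but odd — wrong type invalid
Class 3: x in [9,64] and even — valid
Class 4: x > 64 — out-of-range invalid
Total equivalence classes: 4

4 equivalence classes


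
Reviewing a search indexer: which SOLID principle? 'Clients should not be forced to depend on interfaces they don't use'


This describes the Interface Segregation Principle (ISP)

Interface Segregation Principle (ISP)


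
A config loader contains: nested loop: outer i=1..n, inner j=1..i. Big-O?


Reasoning: triangle: n(n+1)/2 ~ n^2/2
Complexity: O(n^2)

O(n^2)


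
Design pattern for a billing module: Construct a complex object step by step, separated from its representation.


This matches the Builder pattern

Builder


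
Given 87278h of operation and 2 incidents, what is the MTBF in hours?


Formula: MTBF = Total operating time / Number of failures
MTBF = 87278 / 2
MTBF = 43639.0 hours

43639.0 hours


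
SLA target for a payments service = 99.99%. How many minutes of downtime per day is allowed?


Formula: allowed downtime = period * (100 - SLA) / 100
Period (day) = 1440 minutes
Unavailability fraction = (100 - 99.99) / 100
Allowed downtime = 1440 * (100 - 99.99) / 100
Allowed downtime = 0.144 minutes

0.144 minutes


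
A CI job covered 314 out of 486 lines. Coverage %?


Coverage = covered / total * 100
Coverage = 314 / 486 * 100
Coverage = 64.61%

64.61%


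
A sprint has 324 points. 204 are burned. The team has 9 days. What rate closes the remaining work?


Formula: Required rate = Remaining points / Days left
Remaining = 324 - 204 = 120 points
Required rate = 120 / 9 = 13.33 points/day

13.33 points/day


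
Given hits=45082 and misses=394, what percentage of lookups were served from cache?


Formula: hit rate = hits / (hits + misses) * 100
hit rate = 45082 / (45082 + 394) * 100
hit rate = 45082 / 45476 * 100
hit rate = 99.13%

99.13%


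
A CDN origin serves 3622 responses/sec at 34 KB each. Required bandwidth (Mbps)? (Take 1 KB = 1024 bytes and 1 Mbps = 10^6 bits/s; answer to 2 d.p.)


Formula: Mbps = payload_bytes * RPS * 8 / 1e6
Payload per request = 34 KB = 34 * 1024 = 34816 bytes
Total bytes/sec = 34816 * 3622 = 126103552
Total bits/sec = 126103552 * 8 = 1008828416
Mbps = 1008828416 / 1e6 = 1008.83

1008.83 Mbps


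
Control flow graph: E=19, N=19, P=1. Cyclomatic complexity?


Formula: V(G) = E - N + 2P
V(G) = 19 - 19 + 2*1
V(G) = 0 + 2
V(G) = 2

2


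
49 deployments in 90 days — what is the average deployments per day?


Formula: deployments per day = releases / days
= 49 / 90
= 0.544 deploys/day
(equivalently, 3.81 deploys/week)

0.544 deploys/day


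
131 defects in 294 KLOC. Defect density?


Defect density = defects / KLOC
Defect density = 131 / 294
Defect density = 0.446 defects/KLOC

0.446 defects/KLOC


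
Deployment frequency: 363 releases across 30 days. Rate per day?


Formula: deployments per day = releases / days
= 363 / 30
= 12.1 deploys/day
(equivalently, 84.7 deploys/week)

12.1 deploys/day


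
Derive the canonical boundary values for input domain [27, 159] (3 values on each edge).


Range: [27, 159]
Boundaries: just below min, min, min+1, max-1, max, just above max
Values: [26, 27, 28, 158, 159, 160]

[26, 27, 28, 158, 159, 160]


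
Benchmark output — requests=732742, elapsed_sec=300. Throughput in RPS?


Formula: throughput = requests / seconds
throughput = 732742 / 300
throughput = 2442.47 requests/second

2442.47 requests/second


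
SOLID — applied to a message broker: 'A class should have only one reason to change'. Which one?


This describes the Single Responsibility Principle (SRP)

Single Responsibility Principle (SRP)


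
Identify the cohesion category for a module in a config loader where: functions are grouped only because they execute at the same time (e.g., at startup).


Reasoning: Related by timing only
Type: Temporal cohesion

Temporal cohesion


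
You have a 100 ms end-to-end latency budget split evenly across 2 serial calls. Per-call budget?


Formula: per_stage = total_budget / stages
per_stage = 100 / 2
per_stage = 50.0 ms

50.0 ms


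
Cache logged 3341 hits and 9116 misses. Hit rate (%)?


Formula: hit rate = hits / (hits + misses) * 100
hit rate = 3341 / (3341 + 9116) * 100
hit rate = 3341 / 12457 * 100
hit rate = 26.82%

26.82%


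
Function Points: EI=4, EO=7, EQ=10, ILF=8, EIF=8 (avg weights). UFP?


UFP = EI*4 + EO*5 + EQ*4 + ILF*10 + EIF*7
UFP = 4*4 + 7*5 + 10*4 + 8*10 + 8*7
UFP = 16 + 35 + 40 + 80 + 56
UFP = 227

227


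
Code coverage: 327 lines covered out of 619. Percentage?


Coverage = covered / total * 100
Coverage = 327 / 619 * 100
Coverage = 52.83%

52.83%


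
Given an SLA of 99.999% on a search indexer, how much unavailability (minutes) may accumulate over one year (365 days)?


Formula: allowed downtime = period * (100 - SLA) / 100
Period (year (365 days)) = 525600 minutes
Unavailability fraction = (100 - 99.999) / 100
Allowed downtime = 525600 * (100 - 99.999) / 100
Allowed downtime = 5.256 minutes

5.256 minutes


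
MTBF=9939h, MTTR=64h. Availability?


Availability = MTBF / (MTBF + MTTR)
Availability = 9939 / (9939 + 64)
Availability = 9939 / 10003
Availability = 99.3602%

99.3602%


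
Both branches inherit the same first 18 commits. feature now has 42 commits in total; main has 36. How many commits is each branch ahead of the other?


Common ancestor: commit #18
feature commits after divergence: 42 - 18 = 24
main commits after divergence: 36 - 18 = 18
feature is 24 commits ahead of main
main is 18 commits ahead of feature

feature ahead: 24, main ahead: 18


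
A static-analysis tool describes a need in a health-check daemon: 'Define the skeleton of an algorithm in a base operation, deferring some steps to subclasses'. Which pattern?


This matches the Template Method pattern

Template Method


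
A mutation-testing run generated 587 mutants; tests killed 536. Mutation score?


Mutation score = killed / total * 100
Mutation score = 536 / 587 * 100
Mutation score = 91.31%

91.31%


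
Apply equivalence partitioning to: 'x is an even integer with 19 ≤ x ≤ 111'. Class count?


Constraint: even integers in [19, 111]
Class 1: x < 19 — out-of-range invalid
Class 2: x in [19,111] but odd — wrong type invalid
Class 3: x in [19,111] and even — valid
Class 4: x > 111 — out-of-range invalid
Total equivalence classes: 4

4 equivalence classes


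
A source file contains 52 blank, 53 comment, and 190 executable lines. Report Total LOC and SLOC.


Total LOC = blank + comment + code
Total LOC = 52 + 53 + 190 = 295
SLOC (source only) = code = 190

Total LOC: 295, SLOC: 190


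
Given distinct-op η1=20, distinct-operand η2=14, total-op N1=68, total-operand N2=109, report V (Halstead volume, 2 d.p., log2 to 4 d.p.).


Formula: V = N * log2(η), where N = N1 + N2 and η = η1 + η2
η = 20 + 14 = 34
N = 68 + 109 = 177
log2(34) ≈ 5.0875
V = 177 * 5.0875 = 900.49

900.49


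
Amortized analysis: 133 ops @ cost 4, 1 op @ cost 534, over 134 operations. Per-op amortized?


Formula: Amortized cost = Total cost / Operations
Total cost = (133 * 4) + (1 * 534)
Total cost = 532 + 534 = 1066
Amortized = 1066 / 134 = 7.9552

7.9552


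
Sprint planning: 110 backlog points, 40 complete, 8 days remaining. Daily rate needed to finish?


Formula: Required rate = Remaining points / Days left
Remaining = 110 - 40 = 70 points
Required rate = 70 / 8 = 8.75 points/day

8.75 points/day


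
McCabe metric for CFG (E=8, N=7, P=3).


Formula: V(G) = E - N + 2P
V(G) = 8 - 7 + 2*3
V(G) = 1 + 6
V(G) = 7

7


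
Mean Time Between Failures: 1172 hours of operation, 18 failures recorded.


Formula: MTBF = Total operating time / Number of failures
MTBF = 1172 / 18
MTBF = 65.11 hours

65.11 hours


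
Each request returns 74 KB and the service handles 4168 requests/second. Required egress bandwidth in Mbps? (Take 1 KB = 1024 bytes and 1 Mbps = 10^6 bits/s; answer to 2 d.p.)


Formula: Mbps = payload_bytes * RPS * 8 / 1e6
Payload per request = 74 KB = 74 * 1024 = 75776 bytes
Total bytes/sec = 75776 * 4168 = 315834368
Total bits/sec = 315834368 * 8 = 2526674944
Mbps = 2526674944 / 1e6 = 2526.67

2526.67 Mbps


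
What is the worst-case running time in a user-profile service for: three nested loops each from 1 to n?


Reasoning: three levels of nesting over n
Complexity: O(n^3)

O(n^3)


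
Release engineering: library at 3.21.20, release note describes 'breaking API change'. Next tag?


Current: 3.21.20
Change category: 'breaking API change' → major bump
SemVer rule: major bump → increment MAJOR, reset MINOR and PATCH to 0
New: 4.0.0

4.0.0


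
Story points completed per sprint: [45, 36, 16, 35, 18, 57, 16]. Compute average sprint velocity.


Formula: Avg velocity = Total points / Number of sprints
Points: [45, 36, 16, 35, 18, 57, 16]
Sum = 45 + 36 + 16 + 35 + 18 + 57 + 16 = 223
Avg velocity = 223 / 7 = 31.86 points/sprint

31.86 points/sprint


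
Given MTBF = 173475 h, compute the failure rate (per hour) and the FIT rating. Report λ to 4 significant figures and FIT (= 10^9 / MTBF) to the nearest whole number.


Formula: λ = 1 / MTBF; FIT = λ × 1e9 = 1e9 / MTBF
λ = 1 / 173475 ≈ 5.765e-06 failures/hour
FIT = 1e9 / 173475 ≈ 5765 failures per 1e9 hours (nearest whole number)

λ = 5.765e-06 /h, FIT = 5765


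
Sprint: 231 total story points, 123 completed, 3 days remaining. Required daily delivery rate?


Formula: Required rate = Remaining points / Days left
Remaining = 231 - 123 = 108 points
Required rate = 108 / 3 = 36.0 points/day

36.0 points/day


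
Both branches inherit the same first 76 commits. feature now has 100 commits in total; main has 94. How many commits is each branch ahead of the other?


Common ancestor: commit #76
feature commits after divergence: 100 - 76 = 24
main commits after divergence: 94 - 76 = 18
feature is 24 commits ahead of main
main is 18 commits ahead of feature

feature ahead: 24, main ahead: 18


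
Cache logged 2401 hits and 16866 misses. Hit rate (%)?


Formula: hit rate = hits / (hits + misses) * 100
hit rate = 2401 / (2401 + 16866) * 100
hit rate = 2401 / 19267 * 100
hit rate = 12.46%

12.46%


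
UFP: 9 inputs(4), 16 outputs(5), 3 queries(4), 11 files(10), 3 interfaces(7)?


UFP = EI*4 + EO*5 + EQ*4 + ILF*10 + EIF*7
UFP = 9*4 + 16*5 + 3*4 + 11*10 + 3*7
UFP = 36 + 80 + 12 + 110 + 21
UFP = 259

259


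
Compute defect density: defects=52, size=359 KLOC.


Defect density = defects / KLOC
Defect density = 52 / 359
Defect density = 0.145 defects/KLOC

0.145 defects/KLOC


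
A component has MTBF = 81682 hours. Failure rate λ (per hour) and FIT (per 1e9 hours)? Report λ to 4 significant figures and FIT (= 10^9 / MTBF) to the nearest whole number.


Formula: λ = 1 / MTBF; FIT = λ × 1e9 = 1e9 / MTBF
λ = 1 / 81682 ≈ 1.224e-05 failures/hour
FIT = 1e9 / 81682 ≈ 12243 failures per 1e9 hours (nearest whole number)

λ = 1.224e-05 /h, FIT = 12243


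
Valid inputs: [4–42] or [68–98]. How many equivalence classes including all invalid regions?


Valid ranges: [4,42] and [68,98]
Class 1: x < 4 — invalid
Class 2: 4 ≤ x ≤ 42 — valid
Class 3: 42 < x < 68 — invalid (gap between ranges)
Class 4: 68 ≤ x ≤ 98 — valid
Class 5: x > 98 — invalid
Total equivalence classes: 5

5 equivalence classes


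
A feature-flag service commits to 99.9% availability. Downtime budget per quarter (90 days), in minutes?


Formula: allowed downtime = period * (100 - SLA) / 100
Period (quarter (90 days)) = 129600 minutes
Unavailability fraction = (100 - 99.9) / 100
Allowed downtime = 129600 * (100 - 99.9) / 100
Allowed downtime = 129.6 minutes

129.6 minutes


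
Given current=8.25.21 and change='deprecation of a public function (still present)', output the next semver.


Current: 8.25.21
Change category: 'deprecation of a public function (still present)' → minor bump
SemVer rule: minor bump → increment MINOR, reset PATCH to 0 (MAJOR unchanged)
New: 8.26.0

8.26.0


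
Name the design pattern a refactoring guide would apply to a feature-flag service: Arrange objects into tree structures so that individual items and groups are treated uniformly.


This matches the Composite pattern

Composite


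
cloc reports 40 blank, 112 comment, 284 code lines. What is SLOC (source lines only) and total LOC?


Total LOC = blank + comment + code
Total LOC = 40 + 112 + 284 = 436
SLOC (source only) = code = 284

Total LOC: 436, SLOC: 284


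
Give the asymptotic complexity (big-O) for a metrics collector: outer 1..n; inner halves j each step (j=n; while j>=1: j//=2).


Reasoning: n times log n
Complexity: O(n log n)

O(n log n)


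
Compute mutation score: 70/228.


Mutation score = killed / total * 100
Mutation score = 70 / 228 * 100
Mutation score = 30.7%

30.7%


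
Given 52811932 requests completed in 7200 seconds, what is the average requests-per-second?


Formula: throughput = requests / seconds
throughput = 52811932 / 7200
throughput = 7334.99 requests/second

7334.99 requests/second


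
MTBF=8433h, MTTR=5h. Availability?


Availability = MTBF / (MTBF + MTTR)
Availability = 8433 / (8433 + 5)
Availability = 8433 / 8438
Availability = 99.9407%

99.9407%


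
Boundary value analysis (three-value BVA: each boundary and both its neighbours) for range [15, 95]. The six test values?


Range: [15, 95]
Boundaries: just below min, min, min+1, max-1, max, just above max
Values: [14, 15, 16, 94, 95, 96]

[14, 15, 16, 94, 95, 96]


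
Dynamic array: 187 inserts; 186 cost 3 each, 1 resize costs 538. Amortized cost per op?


Formula: Amortized cost = Total cost / Operations
Total cost = (186 * 3) + (1 * 538)
Total cost = 558 + 538 = 1096
Amortized = 1096 / 187 = 5.861

5.861


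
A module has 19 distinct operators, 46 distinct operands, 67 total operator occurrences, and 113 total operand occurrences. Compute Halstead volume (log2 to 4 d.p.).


Formula: V = N * log2(η), where N = N1 + N2 and η = η1 + η2
η = 19 + 46 = 65
N = 67 + 113 = 180
log2(65) ≈ 6.0224
V = 180 * 6.0224 = 1084.03

1084.03


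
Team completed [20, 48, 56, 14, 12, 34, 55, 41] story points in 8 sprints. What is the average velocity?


Formula: Avg velocity = Total points / Number of sprints
Points: [20, 48, 56, 14, 12, 34, 55, 41]
Sum = 20 + 48 + 56 + 14 + 12 + 34 + 55 + 41 = 280
Avg velocity = 280 / 8 = 35.0 points/sprint

35.0 points/sprint


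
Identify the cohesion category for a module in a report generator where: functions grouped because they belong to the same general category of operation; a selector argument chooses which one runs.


Reasoning: Grouped by category of activity, not by data or sequence
Type: Logical cohesion

Logical cohesion
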